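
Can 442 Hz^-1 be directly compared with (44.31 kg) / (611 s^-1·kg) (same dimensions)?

Expand each in SI base units:
  442 Hz^-1:  Hz⁻¹ = (s⁻¹)⁻¹ = s
  (44.31 kg) / (611 s^-1·kg):  [kg] / [kg·s⁻¹] = s
Both are s, so they have the same dimensions and can be added.

Yes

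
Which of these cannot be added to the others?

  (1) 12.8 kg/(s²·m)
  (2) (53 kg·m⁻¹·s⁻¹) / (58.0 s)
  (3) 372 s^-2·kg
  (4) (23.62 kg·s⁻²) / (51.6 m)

(3)

Dimensions:
  (1) kg·m⁻¹·s⁻²
  (2) [kg·m⁻¹·s⁻¹] / [s] = kg·m⁻¹·s⁻²
  (3) kg·s⁻²
  (4) [kg·s⁻²] / [m] = kg·m⁻¹·s⁻²
All reduce to kg·m⁻¹·s⁻² except (3), which is kg·s⁻².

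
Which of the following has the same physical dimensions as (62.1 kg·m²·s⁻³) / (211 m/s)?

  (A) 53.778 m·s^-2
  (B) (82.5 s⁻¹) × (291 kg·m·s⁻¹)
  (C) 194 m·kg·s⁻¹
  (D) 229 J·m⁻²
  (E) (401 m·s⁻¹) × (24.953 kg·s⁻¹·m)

Reference: [kg·m²·s⁻³] / [m·s⁻¹] = kg·m·s⁻².
Each option:
  (A) m·s⁻²
  (B) [s⁻¹] · [kg·m·s⁻¹] = kg·m·s⁻²  ← same
  (C) kg·m·s⁻¹
  (D) J·m⁻² = N·m·m⁻² = kg·s⁻²
  (E) [m·s⁻¹] · [kg·m·s⁻¹] = kg·m²·s⁻²
Only (B) matches kg·m·s⁻².

(B)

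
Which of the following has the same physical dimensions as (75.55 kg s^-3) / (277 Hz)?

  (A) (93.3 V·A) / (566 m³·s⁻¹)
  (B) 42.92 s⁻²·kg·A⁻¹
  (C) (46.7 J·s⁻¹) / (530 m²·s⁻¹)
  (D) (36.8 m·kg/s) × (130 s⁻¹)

Reference: [kg·s⁻³] / [s⁻¹] = kg·s⁻².
Each option:
  (A) [kg·m²·s⁻³] / [m³·s⁻¹] = kg·m⁻¹·s⁻²
  (B) kg·s⁻²·A⁻¹
  (C) [kg·m²·s⁻³] / [m²·s⁻¹] = kg·s⁻²  ← same
  (D) [kg·m·s⁻¹] · [s⁻¹] = kg·m·s⁻²
Only (C) matches kg·s⁻².

(C)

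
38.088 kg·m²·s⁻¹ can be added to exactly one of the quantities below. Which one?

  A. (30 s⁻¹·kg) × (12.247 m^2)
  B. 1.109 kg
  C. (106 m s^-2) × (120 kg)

A.

Reference: kg·m²·s⁻¹.
Each option:
  A. [kg·s⁻¹] · [m²] = kg·m²·s⁻¹  ← same
  B. kg
  C. [m·s⁻²] · [kg] = kg·m·s⁻²
Only A. matches kg·m²·s⁻¹.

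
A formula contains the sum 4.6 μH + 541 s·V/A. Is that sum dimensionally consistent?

Yes

Work out the base dimensions of each:
  4.6 μH:  H = V·s·A⁻¹ = kg·m²·s⁻²·A⁻²
  541 s·V/A:  V·s·A⁻¹ = J·C⁻¹·s·A⁻¹ = kg·m²·s⁻²·A⁻²
Both are kg·m²·s⁻²·A⁻², so they have the same dimensions and can be added.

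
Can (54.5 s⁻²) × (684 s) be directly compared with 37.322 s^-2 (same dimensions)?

No

In SI base units:
  (54.5 s⁻²) × (684 s):  [s⁻²] · [s] = s⁻¹
  37.322 s^-2:  s⁻²
s⁻¹ ≠ s⁻², so they cannot be added.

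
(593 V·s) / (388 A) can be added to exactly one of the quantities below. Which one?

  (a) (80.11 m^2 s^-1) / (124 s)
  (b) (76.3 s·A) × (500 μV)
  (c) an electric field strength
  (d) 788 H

(d)

Reference: [kg·m²·s⁻²·A⁻¹] / [A] = kg·m²·s⁻²·A⁻².
Each option:
  (a) [m²·s⁻¹] / [s] = m²·s⁻²
  (b) [s·A] · [kg·m²·s⁻³·A⁻¹] = kg·m²·s⁻²
  (c) [electric field strength] = kg·m·s⁻³·A⁻¹
  (d) H = V·s·A⁻¹ = kg·m²·s⁻²·A⁻²  ← same
Only (d) matches kg·m²·s⁻²·A⁻².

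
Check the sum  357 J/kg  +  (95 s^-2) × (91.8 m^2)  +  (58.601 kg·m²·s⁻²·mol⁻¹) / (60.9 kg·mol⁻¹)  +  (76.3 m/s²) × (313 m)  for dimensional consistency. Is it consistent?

Work out the base dimensions of each:
  357 J/kg:  J·kg⁻¹ = N·m·kg⁻¹ = m²·s⁻²
  (95 s^-2) × (91.8 m^2):  [s⁻²] · [m²] = m²·s⁻²
  (58.601 kg·m²·s⁻²·mol⁻¹) / (60.9 kg·mol⁻¹):  [kg·m²·s⁻²·mol⁻¹] / [kg·mol⁻¹] = m²·s⁻²
  (76.3 m/s²) × (313 m):  [m·s⁻²] · [m] = m²·s⁻²
Every term reduces to m²·s⁻².

Yes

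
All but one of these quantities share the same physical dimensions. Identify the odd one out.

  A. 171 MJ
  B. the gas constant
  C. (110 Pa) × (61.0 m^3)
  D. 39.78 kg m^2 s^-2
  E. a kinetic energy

Work out the base dimensions of each:
  A. J = N·m = kg·m²·s⁻²
  B. [gas constant] = kg·m²·s⁻²·K⁻¹·mol⁻¹
  C. [kg·m⁻¹·s⁻²] · [m³] = kg·m²·s⁻²
  D. kg·m²·s⁻²
  E. [kinetic energy] = kg·m²·s⁻²
All reduce to kg·m²·s⁻² except B., which is kg·m²·s⁻²·K⁻¹·mol⁻¹.

B.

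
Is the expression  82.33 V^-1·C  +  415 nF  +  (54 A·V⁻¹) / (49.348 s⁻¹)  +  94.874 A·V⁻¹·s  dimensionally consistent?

Yes

Work out the base dimensions of each:
  82.33 V^-1·C:  C·V⁻¹ = s·A·(J·C⁻¹)⁻¹ = kg⁻¹·m⁻²·s⁴·A²
  415 nF:  F = C·V⁻¹ = kg⁻¹·m⁻²·s⁴·A²
  (54 A·V⁻¹) / (49.348 s⁻¹):  [kg⁻¹·m⁻²·s³·A²] / [s⁻¹] = kg⁻¹·m⁻²·s⁴·A²
  94.874 A·V⁻¹·s:  A·s·V⁻¹ = A·s·(J·C⁻¹)⁻¹ = kg⁻¹·m⁻²·s⁴·A²
Every term reduces to kg⁻¹·m⁻²·s⁴·A².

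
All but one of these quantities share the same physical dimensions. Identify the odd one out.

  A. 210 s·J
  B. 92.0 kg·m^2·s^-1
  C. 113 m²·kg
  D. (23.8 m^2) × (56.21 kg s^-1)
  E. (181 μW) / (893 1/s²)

Expand each in SI base units:
  A. J·s = N·m·s = kg·m²·s⁻¹
  B. kg·m²·s⁻¹
  C. kg·m²
  D. [m²] · [kg·s⁻¹] = kg·m²·s⁻¹
  E. [kg·m²·s⁻³] / [s⁻²] = kg·m²·s⁻¹
All reduce to kg·m²·s⁻¹ except C., which is kg·m².

C.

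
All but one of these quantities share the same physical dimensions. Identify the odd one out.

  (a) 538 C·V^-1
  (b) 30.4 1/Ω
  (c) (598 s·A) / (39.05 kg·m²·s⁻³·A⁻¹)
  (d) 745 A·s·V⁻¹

(b)

Expand each in SI base units:
  (a) C·V⁻¹ = s·A·(J·C⁻¹)⁻¹ = kg⁻¹·m⁻²·s⁴·A²
  (b) Ω⁻¹ = (V·A⁻¹)⁻¹ = kg⁻¹·m⁻²·s³·A²
  (c) [s·A] / [kg·m²·s⁻³·A⁻¹] = kg⁻¹·m⁻²·s⁴·A²
  (d) A·s·V⁻¹ = A·s·(J·C⁻¹)⁻¹ = kg⁻¹·m⁻²·s⁴·A²
All reduce to kg⁻¹·m⁻²·s⁴·A² except (b), which is kg⁻¹·m⁻²·s³·A².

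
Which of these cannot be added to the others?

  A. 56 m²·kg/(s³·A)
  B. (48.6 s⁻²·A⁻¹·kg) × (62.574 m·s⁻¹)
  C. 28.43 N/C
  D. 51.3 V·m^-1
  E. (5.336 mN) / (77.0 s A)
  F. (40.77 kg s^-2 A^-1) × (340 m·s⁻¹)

Work out the base dimensions of each:
  A. kg·m²·s⁻³·A⁻¹
  B. [kg·s⁻²·A⁻¹] · [m·s⁻¹] = kg·m·s⁻³·A⁻¹
  C. N·C⁻¹ = kg·m·s⁻²·(s·A)⁻¹ = kg·m·s⁻³·A⁻¹
  D. V·m⁻¹ = J·C⁻¹·m⁻¹ = kg·m·s⁻³·A⁻¹
  E. [kg·m·s⁻²] / [s·A] = kg·m·s⁻³·A⁻¹
  F. [kg·s⁻²·A⁻¹] · [m·s⁻¹] = kg·m·s⁻³·A⁻¹
All reduce to kg·m·s⁻³·A⁻¹ except A., which is kg·m²·s⁻³·A⁻¹.

A.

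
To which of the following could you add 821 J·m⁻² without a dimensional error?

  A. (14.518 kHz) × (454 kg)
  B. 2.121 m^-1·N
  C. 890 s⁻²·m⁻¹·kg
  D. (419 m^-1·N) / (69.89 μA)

Reference: J·m⁻² = N·m·m⁻² = kg·s⁻².
Each option:
  A. [s⁻¹] · [kg] = kg·s⁻¹
  B. N·m⁻¹ = kg·m·s⁻²·m⁻¹ = kg·s⁻²  ← same
  C. kg·m⁻¹·s⁻²
  D. [kg·s⁻²] / [A] = kg·s⁻²·A⁻¹
Only B. matches kg·s⁻².

B.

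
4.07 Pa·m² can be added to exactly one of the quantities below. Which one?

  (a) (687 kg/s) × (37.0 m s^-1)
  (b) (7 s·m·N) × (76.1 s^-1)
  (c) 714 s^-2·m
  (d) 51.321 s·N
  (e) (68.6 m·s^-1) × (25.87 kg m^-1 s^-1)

Reference: Pa·m² = N·m⁻²·m² = kg·m·s⁻².
Each option:
  (a) [kg·s⁻¹] · [m·s⁻¹] = kg·m·s⁻²  ← same
  (b) [kg·m²·s⁻¹] · [s⁻¹] = kg·m²·s⁻²
  (c) m·s⁻²
  (d) N·s = kg·m·s⁻²·s = kg·m·s⁻¹
  (e) [m·s⁻¹] · [kg·m⁻¹·s⁻¹] = kg·s⁻²
Only (a) matches kg·m·s⁻².

(a)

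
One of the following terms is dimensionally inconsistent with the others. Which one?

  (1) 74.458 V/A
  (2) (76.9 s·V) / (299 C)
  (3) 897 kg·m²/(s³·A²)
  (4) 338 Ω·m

(4)

Work out the base dimensions of each:
  (1) V·A⁻¹ = J·C⁻¹·A⁻¹ = kg·m²·s⁻³·A⁻²
  (2) [kg·m²·s⁻²·A⁻¹] / [s·A] = kg·m²·s⁻³·A⁻²
  (3) kg·m²·s⁻³·A⁻²
  (4) Ω·m = V·A⁻¹·m = kg·m³·s⁻³·A⁻²
All reduce to kg·m²·s⁻³·A⁻² except (4), which is kg·m³·s⁻³·A⁻².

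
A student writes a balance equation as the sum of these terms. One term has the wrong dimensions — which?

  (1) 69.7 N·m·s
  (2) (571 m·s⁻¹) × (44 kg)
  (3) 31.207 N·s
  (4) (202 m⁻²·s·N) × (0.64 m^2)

(1)

Dimensions:
  (1) N·m·s = kg·m·s⁻²·m·s = kg·m²·s⁻¹
  (2) [m·s⁻¹] · [kg] = kg·m·s⁻¹
  (3) N·s = kg·m·s⁻²·s = kg·m·s⁻¹
  (4) [kg·m⁻¹·s⁻¹] · [m²] = kg·m·s⁻¹
All reduce to kg·m·s⁻¹ except (1), which is kg·m²·s⁻¹.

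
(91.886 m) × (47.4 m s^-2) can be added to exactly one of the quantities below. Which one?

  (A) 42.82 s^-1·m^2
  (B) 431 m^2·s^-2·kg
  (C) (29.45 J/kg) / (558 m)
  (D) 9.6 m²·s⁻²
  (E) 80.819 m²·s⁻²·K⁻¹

(D)

Reference: [m] · [m·s⁻²] = m²·s⁻².
Each option:
  (A) m²·s⁻¹
  (B) kg·m²·s⁻²
  (C) [m²·s⁻²] / [m] = m·s⁻²
  (D) m²·s⁻²  ← same
  (E) m²·s⁻²·K⁻¹
Only (D) matches m²·s⁻².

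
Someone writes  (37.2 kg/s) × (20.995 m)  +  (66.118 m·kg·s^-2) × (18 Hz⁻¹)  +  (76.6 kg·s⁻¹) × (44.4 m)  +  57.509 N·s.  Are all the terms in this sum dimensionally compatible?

Yes

Dimensions:
  (37.2 kg/s) × (20.995 m):  [kg·s⁻¹] · [m] = kg·m·s⁻¹
  (66.118 m·kg·s^-2) × (18 Hz⁻¹):  [kg·m·s⁻²] · [s] = kg·m·s⁻¹
  (76.6 kg·s⁻¹) × (44.4 m):  [kg·s⁻¹] · [m] = kg·m·s⁻¹
  57.509 N·s:  N·s = kg·m·s⁻²·s = kg·m·s⁻¹
Every term reduces to kg·m·s⁻¹.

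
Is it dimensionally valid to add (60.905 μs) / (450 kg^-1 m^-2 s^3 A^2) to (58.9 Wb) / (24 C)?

No

Expand each in SI base units:
  (60.905 μs) / (450 kg^-1 m^-2 s^3 A^2):  [s] / [kg⁻¹·m⁻²·s³·A²] = kg·m²·s⁻²·A⁻²
  (58.9 Wb) / (24 C):  [kg·m²·s⁻²·A⁻¹] / [s·A] = kg·m²·s⁻³·A⁻²
kg·m²·s⁻²·A⁻² ≠ kg·m²·s⁻³·A⁻², so they cannot be added.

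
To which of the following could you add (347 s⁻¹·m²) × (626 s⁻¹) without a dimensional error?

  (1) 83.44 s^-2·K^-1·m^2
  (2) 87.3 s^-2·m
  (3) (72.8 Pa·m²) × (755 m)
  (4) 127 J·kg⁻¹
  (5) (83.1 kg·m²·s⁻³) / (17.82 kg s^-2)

Reference: [m²·s⁻¹] · [s⁻¹] = m²·s⁻².
Each option:
  (1) m²·s⁻²·K⁻¹
  (2) m·s⁻²
  (3) [kg·m·s⁻²] · [m] = kg·m²·s⁻²
  (4) J·kg⁻¹ = N·m·kg⁻¹ = m²·s⁻²  ← same
  (5) [kg·m²·s⁻³] / [kg·s⁻²] = m²·s⁻¹
Only (4) matches m²·s⁻².

(4)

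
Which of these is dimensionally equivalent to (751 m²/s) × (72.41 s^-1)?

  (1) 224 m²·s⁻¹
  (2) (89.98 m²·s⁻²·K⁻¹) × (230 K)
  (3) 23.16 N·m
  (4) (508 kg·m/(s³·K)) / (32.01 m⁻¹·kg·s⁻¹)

Reference: [m²·s⁻¹] · [s⁻¹] = m²·s⁻².
Each option:
  (1) m²·s⁻¹
  (2) [m²·s⁻²·K⁻¹] · [K] = m²·s⁻²  ← same
  (3) N·m = kg·m·s⁻²·m = kg·m²·s⁻²
  (4) [kg·m·s⁻³·K⁻¹] / [kg·m⁻¹·s⁻¹] = m²·s⁻²·K⁻¹
Only (2) matches m²·s⁻².

(2)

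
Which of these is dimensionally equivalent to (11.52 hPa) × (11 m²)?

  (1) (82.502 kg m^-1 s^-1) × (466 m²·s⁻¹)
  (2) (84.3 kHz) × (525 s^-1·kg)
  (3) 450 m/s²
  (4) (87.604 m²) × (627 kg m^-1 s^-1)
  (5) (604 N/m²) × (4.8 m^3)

Reference: [kg·m⁻¹·s⁻²] · [m²] = kg·m·s⁻².
Each option:
  (1) [kg·m⁻¹·s⁻¹] · [m²·s⁻¹] = kg·m·s⁻²  ← same
  (2) [s⁻¹] · [kg·s⁻¹] = kg·s⁻²
  (3) m·s⁻²
  (4) [m²] · [kg·m⁻¹·s⁻¹] = kg·m·s⁻¹
  (5) [kg·m⁻¹·s⁻²] · [m³] = kg·m²·s⁻²
Only (1) matches kg·m·s⁻².

(1)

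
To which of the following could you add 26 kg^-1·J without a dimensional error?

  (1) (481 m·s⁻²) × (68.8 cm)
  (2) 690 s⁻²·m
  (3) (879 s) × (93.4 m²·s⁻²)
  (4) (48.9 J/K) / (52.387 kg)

(1)

Reference: J·kg⁻¹ = N·m·kg⁻¹ = m²·s⁻².
Each option:
  (1) [m·s⁻²] · [m] = m²·s⁻²  ← same
  (2) m·s⁻²
  (3) [s] · [m²·s⁻²] = m²·s⁻¹
  (4) [kg·m²·s⁻²·K⁻¹] / [kg] = m²·s⁻²·K⁻¹
Only (1) matches m²·s⁻².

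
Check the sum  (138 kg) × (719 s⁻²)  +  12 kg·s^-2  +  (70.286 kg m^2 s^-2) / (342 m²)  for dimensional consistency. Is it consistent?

Dimensions:
  (138 kg) × (719 s⁻²):  [kg] · [s⁻²] = kg·s⁻²
  12 kg·s^-2:  kg·s⁻²
  (70.286 kg m^2 s^-2) / (342 m²):  [kg·m²·s⁻²] / [m²] = kg·s⁻²
Every term reduces to kg·s⁻².

Yes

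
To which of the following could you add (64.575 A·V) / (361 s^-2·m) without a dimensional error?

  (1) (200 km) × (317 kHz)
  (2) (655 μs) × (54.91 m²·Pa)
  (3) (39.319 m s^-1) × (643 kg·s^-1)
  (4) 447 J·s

(2)

Reference: [kg·m²·s⁻³] / [m·s⁻²] = kg·m·s⁻¹.
Each option:
  (1) [m] · [s⁻¹] = m·s⁻¹
  (2) [s] · [kg·m·s⁻²] = kg·m·s⁻¹  ← same
  (3) [m·s⁻¹] · [kg·s⁻¹] = kg·m·s⁻²
  (4) J·s = N·m·s = kg·m²·s⁻¹
Only (2) matches kg·m·s⁻¹.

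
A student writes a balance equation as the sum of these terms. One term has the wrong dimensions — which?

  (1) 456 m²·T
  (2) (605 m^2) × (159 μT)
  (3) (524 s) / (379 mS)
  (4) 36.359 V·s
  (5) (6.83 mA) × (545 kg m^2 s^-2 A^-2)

Reduce each to base SI dimensions:
  (1) T·m² = Wb·m⁻²·m² = kg·m²·s⁻²·A⁻¹
  (2) [m²] · [kg·s⁻²·A⁻¹] = kg·m²·s⁻²·A⁻¹
  (3) [s] / [kg⁻¹·m⁻²·s³·A²] = kg·m²·s⁻²·A⁻²
  (4) V·s = J·C⁻¹·s = kg·m²·s⁻²·A⁻¹
  (5) [A] · [kg·m²·s⁻²·A⁻²] = kg·m²·s⁻²·A⁻¹
All reduce to kg·m²·s⁻²·A⁻¹ except (3), which is kg·m²·s⁻²·A⁻².

(3)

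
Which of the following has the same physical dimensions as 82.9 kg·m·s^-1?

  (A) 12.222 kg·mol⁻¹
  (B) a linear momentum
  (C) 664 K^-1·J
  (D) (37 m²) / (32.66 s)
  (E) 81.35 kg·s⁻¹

Reference: kg·m·s⁻¹.
Each option:
  (A) kg·mol⁻¹
  (B) [linear momentum] = kg·m·s⁻¹  ← same
  (C) J·K⁻¹ = N·m·K⁻¹ = kg·m²·s⁻²·K⁻¹
  (D) [m²] / [s] = m²·s⁻¹
  (E) kg·s⁻¹
Only (B) matches kg·m·s⁻¹.

(B)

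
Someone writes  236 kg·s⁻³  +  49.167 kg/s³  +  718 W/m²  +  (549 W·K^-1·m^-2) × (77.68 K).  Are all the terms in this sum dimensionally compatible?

Expand each in SI base units:
  236 kg·s⁻³:  kg·s⁻³
  49.167 kg/s³:  kg·s⁻³
  718 W/m²:  W·m⁻² = J·s⁻¹·m⁻² = kg·s⁻³
  (549 W·K^-1·m^-2) × (77.68 K):  [kg·s⁻³·K⁻¹] · [K] = kg·s⁻³
Every term reduces to kg·s⁻³.

Yes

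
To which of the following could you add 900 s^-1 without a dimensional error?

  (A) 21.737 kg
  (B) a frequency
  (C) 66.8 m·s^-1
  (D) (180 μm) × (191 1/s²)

(B)

Reference: s⁻¹.
Each option:
  (A) kg
  (B) [frequency] = s⁻¹  ← same
  (C) m·s⁻¹
  (D) [m] · [s⁻²] = m·s⁻²
Only (B) matches s⁻¹.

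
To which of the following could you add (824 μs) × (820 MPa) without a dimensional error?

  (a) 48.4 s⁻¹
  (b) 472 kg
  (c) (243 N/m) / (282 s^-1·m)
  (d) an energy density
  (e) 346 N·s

Reference: [s] · [kg·m⁻¹·s⁻²] = kg·m⁻¹·s⁻¹.
Each option:
  (a) s⁻¹
  (b) kg
  (c) [kg·s⁻²] / [m·s⁻¹] = kg·m⁻¹·s⁻¹  ← same
  (d) [energy density] = kg·m⁻¹·s⁻²
  (e) N·s = kg·m·s⁻²·s = kg·m·s⁻¹
Only (c) matches kg·m⁻¹·s⁻¹.

(c)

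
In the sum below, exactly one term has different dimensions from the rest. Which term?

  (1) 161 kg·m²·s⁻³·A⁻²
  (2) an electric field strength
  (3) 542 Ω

Work out the base dimensions of each:
  (1) kg·m²·s⁻³·A⁻²
  (2) [electric field strength] = kg·m·s⁻³·A⁻¹
  (3) Ω = V·A⁻¹ = kg·m²·s⁻³·A⁻²
All reduce to kg·m²·s⁻³·A⁻² except (2), which is kg·m·s⁻³·A⁻¹.

(2)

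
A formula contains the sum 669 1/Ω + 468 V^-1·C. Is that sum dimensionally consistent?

No

Reduce each to base SI dimensions:
  669 1/Ω:  Ω⁻¹ = (V·A⁻¹)⁻¹ = kg⁻¹·m⁻²·s³·A²
  468 V^-1·C:  C·V⁻¹ = s·A·(J·C⁻¹)⁻¹ = kg⁻¹·m⁻²·s⁴·A²
kg⁻¹·m⁻²·s³·A² ≠ kg⁻¹·m⁻²·s⁴·A², so they cannot be added.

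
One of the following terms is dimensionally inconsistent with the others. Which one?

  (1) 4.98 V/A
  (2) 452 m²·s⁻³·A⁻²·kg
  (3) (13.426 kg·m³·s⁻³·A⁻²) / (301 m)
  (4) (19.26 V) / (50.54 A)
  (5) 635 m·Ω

Reduce each to base SI dimensions:
  (1) V·A⁻¹ = J·C⁻¹·A⁻¹ = kg·m²·s⁻³·A⁻²
  (2) kg·m²·s⁻³·A⁻²
  (3) [kg·m³·s⁻³·A⁻²] / [m] = kg·m²·s⁻³·A⁻²
  (4) [kg·m²·s⁻³·A⁻¹] / [A] = kg·m²·s⁻³·A⁻²
  (5) Ω·m = V·A⁻¹·m = kg·m³·s⁻³·A⁻²
All reduce to kg·m²·s⁻³·A⁻² except (5), which is kg·m³·s⁻³·A⁻².

(5)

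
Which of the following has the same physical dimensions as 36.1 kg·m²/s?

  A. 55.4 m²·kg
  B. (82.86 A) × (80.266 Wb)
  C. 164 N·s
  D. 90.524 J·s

D.

Reference: kg·m²·s⁻¹.
Each option:
  A. kg·m²
  B. [A] · [kg·m²·s⁻²·A⁻¹] = kg·m²·s⁻²
  C. N·s = kg·m·s⁻²·s = kg·m·s⁻¹
  D. J·s = N·m·s = kg·m²·s⁻¹  ← same
Only D. matches kg·m²·s⁻¹.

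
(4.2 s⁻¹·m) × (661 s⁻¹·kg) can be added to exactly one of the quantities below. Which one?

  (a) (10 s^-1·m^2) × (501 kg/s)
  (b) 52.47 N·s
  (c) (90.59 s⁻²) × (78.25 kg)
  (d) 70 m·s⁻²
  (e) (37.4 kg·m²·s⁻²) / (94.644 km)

(e)

Reference: [m·s⁻¹] · [kg·s⁻¹] = kg·m·s⁻².
Each option:
  (a) [m²·s⁻¹] · [kg·s⁻¹] = kg·m²·s⁻²
  (b) N·s = kg·m·s⁻²·s = kg·m·s⁻¹
  (c) [s⁻²] · [kg] = kg·s⁻²
  (d) m·s⁻²
  (e) [kg·m²·s⁻²] / [m] = kg·m·s⁻²  ← same
Only (e) matches kg·m·s⁻².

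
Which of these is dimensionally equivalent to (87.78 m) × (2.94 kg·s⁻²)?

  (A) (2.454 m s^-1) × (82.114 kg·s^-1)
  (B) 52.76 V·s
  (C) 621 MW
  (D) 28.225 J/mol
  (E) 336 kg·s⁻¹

Reference: [m] · [kg·s⁻²] = kg·m·s⁻².
Each option:
  (A) [m·s⁻¹] · [kg·s⁻¹] = kg·m·s⁻²  ← same
  (B) V·s = J·C⁻¹·s = kg·m²·s⁻²·A⁻¹
  (C) W = J·s⁻¹ = kg·m²·s⁻³
  (D) J·mol⁻¹ = N·m·mol⁻¹ = kg·m²·s⁻²·mol⁻¹
  (E) kg·s⁻¹
Only (A) matches kg·m·s⁻².

(A)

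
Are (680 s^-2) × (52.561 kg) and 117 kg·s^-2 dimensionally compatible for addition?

Reduce each to base SI dimensions:
  (680 s^-2) × (52.561 kg):  [s⁻²] · [kg] = kg·s⁻²
  117 kg·s^-2:  kg·s⁻²
Both are kg·s⁻², so they have the same dimensions and can be added.

Yes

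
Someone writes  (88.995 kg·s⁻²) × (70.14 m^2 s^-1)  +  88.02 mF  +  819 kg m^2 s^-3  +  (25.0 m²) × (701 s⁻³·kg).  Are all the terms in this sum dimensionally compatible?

No

Dimensions:
  (88.995 kg·s⁻²) × (70.14 m^2 s^-1):  [kg·s⁻²] · [m²·s⁻¹] = kg·m²·s⁻³
  88.02 mF:  F = C·V⁻¹ = kg⁻¹·m⁻²·s⁴·A²
  819 kg m^2 s^-3:  kg·m²·s⁻³
  (25.0 m²) × (701 s⁻³·kg):  [m²] · [kg·s⁻³] = kg·m²·s⁻³
The terms do not share a single dimension (kg·m²·s⁻³ vs kg⁻¹·m⁻²·s⁴·A²).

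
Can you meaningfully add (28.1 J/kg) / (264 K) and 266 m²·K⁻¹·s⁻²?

Expand each in SI base units:
  (28.1 J/kg) / (264 K):  [m²·s⁻²] / [K] = m²·s⁻²·K⁻¹
  266 m²·K⁻¹·s⁻²:  m²·s⁻²·K⁻¹
Both are m²·s⁻²·K⁻¹, so they have the same dimensions and can be added.

Yes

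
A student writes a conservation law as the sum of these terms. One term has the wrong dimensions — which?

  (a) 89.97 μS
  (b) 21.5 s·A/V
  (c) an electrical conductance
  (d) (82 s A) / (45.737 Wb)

In SI base units:
  (a) S = Ω⁻¹ = kg⁻¹·m⁻²·s³·A²
  (b) A·s·V⁻¹ = A·s·(J·C⁻¹)⁻¹ = kg⁻¹·m⁻²·s⁴·A²
  (c) [electrical conductance] = kg⁻¹·m⁻²·s³·A²
  (d) [s·A] / [kg·m²·s⁻²·A⁻¹] = kg⁻¹·m⁻²·s³·A²
All reduce to kg⁻¹·m⁻²·s³·A² except (b), which is kg⁻¹·m⁻²·s⁴·A².

(b)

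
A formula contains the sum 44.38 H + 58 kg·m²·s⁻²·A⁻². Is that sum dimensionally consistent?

Yes

Expand each in SI base units:
  44.38 H:  H = V·s·A⁻¹ = kg·m²·s⁻²·A⁻²
  58 kg·m²·s⁻²·A⁻²:  kg·m²·s⁻²·A⁻²
Both are kg·m²·s⁻²·A⁻², so they have the same dimensions and can be added.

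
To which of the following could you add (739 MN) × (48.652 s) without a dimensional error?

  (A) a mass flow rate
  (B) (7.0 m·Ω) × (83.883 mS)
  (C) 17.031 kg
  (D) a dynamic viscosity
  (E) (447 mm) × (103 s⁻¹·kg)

(E)

Reference: [kg·m·s⁻²] · [s] = kg·m·s⁻¹.
Each option:
  (A) [mass flow rate] = kg·s⁻¹
  (B) [kg·m³·s⁻³·A⁻²] · [kg⁻¹·m⁻²·s³·A²] = m
  (C) kg
  (D) [dynamic viscosity] = kg·m⁻¹·s⁻¹
  (E) [m] · [kg·s⁻¹] = kg·m·s⁻¹  ← same
Only (E) matches kg·m·s⁻¹.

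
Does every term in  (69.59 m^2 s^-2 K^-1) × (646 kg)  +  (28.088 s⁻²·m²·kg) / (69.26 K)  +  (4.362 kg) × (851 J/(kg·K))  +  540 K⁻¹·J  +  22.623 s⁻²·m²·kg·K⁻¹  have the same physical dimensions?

Yes

Expand each in SI base units:
  (69.59 m^2 s^-2 K^-1) × (646 kg):  [m²·s⁻²·K⁻¹] · [kg] = kg·m²·s⁻²·K⁻¹
  (28.088 s⁻²·m²·kg) / (69.26 K):  [kg·m²·s⁻²] / [K] = kg·m²·s⁻²·K⁻¹
  (4.362 kg) × (851 J/(kg·K)):  [kg] · [m²·s⁻²·K⁻¹] = kg·m²·s⁻²·K⁻¹
  540 K⁻¹·J:  J·K⁻¹ = N·m·K⁻¹ = kg·m²·s⁻²·K⁻¹
  22.623 s⁻²·m²·kg·K⁻¹:  kg·m²·s⁻²·K⁻¹
Every term reduces to kg·m²·s⁻²·K⁻¹.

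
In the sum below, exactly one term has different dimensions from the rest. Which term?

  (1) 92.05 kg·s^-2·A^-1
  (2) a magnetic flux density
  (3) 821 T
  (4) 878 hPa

(4)

Work out the base dimensions of each:
  (1) kg·s⁻²·A⁻¹
  (2) [magnetic flux density] = kg·s⁻²·A⁻¹
  (3) T = Wb·m⁻² = kg·s⁻²·A⁻¹
  (4) Pa = N·m⁻² = kg·m⁻¹·s⁻²
All reduce to kg·s⁻²·A⁻¹ except (4), which is kg·m⁻¹·s⁻².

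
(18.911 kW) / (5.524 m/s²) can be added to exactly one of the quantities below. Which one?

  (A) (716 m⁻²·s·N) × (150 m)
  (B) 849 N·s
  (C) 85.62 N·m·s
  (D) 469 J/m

Reference: [kg·m²·s⁻³] / [m·s⁻²] = kg·m·s⁻¹.
Each option:
  (A) [kg·m⁻¹·s⁻¹] · [m] = kg·s⁻¹
  (B) N·s = kg·m·s⁻²·s = kg·m·s⁻¹  ← same
  (C) N·m·s = kg·m·s⁻²·m·s = kg·m²·s⁻¹
  (D) J·m⁻¹ = N·m·m⁻¹ = kg·m·s⁻²
Only (B) matches kg·m·s⁻¹.

(B)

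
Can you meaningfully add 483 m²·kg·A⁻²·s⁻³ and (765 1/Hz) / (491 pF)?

Expand each in SI base units:
  483 m²·kg·A⁻²·s⁻³:  kg·m²·s⁻³·A⁻²
  (765 1/Hz) / (491 pF):  [s] / [kg⁻¹·m⁻²·s⁴·A²] = kg·m²·s⁻³·A⁻²
Both are kg·m²·s⁻³·A⁻², so they have the same dimensions and can be added.

Yes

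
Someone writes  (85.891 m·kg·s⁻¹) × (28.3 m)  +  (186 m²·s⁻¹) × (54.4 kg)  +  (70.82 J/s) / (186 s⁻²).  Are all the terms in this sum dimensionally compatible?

Expand each in SI base units:
  (85.891 m·kg·s⁻¹) × (28.3 m):  [kg·m·s⁻¹] · [m] = kg·m²·s⁻¹
  (186 m²·s⁻¹) × (54.4 kg):  [m²·s⁻¹] · [kg] = kg·m²·s⁻¹
  (70.82 J/s) / (186 s⁻²):  [kg·m²·s⁻³] / [s⁻²] = kg·m²·s⁻¹
Every term reduces to kg·m²·s⁻¹.

Yes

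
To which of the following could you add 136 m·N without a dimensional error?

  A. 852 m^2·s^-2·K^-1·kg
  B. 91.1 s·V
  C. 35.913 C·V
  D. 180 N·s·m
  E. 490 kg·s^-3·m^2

Reference: N·m = kg·m·s⁻²·m = kg·m²·s⁻².
Each option:
  A. kg·m²·s⁻²·K⁻¹
  B. V·s = J·C⁻¹·s = kg·m²·s⁻²·A⁻¹
  C. C·V = s·A·J·C⁻¹ = kg·m²·s⁻²  ← same
  D. N·m·s = kg·m·s⁻²·m·s = kg·m²·s⁻¹
  E. kg·m²·s⁻³
Only C. matches kg·m²·s⁻².

C.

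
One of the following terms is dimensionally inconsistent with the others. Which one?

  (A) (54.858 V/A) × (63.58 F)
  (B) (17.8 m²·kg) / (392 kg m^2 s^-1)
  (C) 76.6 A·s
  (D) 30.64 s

In SI base units:
  (A) [kg·m²·s⁻³·A⁻²] · [kg⁻¹·m⁻²·s⁴·A²] = s
  (B) [kg·m²] / [kg·m²·s⁻¹] = s
  (C) A·s = s·A
  (D) s
All reduce to s except (C), which is s·A.

(C)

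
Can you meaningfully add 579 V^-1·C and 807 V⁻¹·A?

No

Reduce each to base SI dimensions:
  579 V^-1·C:  C·V⁻¹ = s·A·(J·C⁻¹)⁻¹ = kg⁻¹·m⁻²·s⁴·A²
  807 V⁻¹·A:  A·V⁻¹ = A·(J·C⁻¹)⁻¹ = kg⁻¹·m⁻²·s³·A²
kg⁻¹·m⁻²·s⁴·A² ≠ kg⁻¹·m⁻²·s³·A², so they cannot be added.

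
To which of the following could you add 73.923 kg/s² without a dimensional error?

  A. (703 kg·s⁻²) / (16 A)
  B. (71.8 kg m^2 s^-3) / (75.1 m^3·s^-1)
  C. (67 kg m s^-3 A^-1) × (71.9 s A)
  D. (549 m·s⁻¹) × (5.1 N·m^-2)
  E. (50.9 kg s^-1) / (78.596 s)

Reference: kg·s⁻².
Each option:
  A. [kg·s⁻²] / [A] = kg·s⁻²·A⁻¹
  B. [kg·m²·s⁻³] / [m³·s⁻¹] = kg·m⁻¹·s⁻²
  C. [kg·m·s⁻³·A⁻¹] · [s·A] = kg·m·s⁻²
  D. [m·s⁻¹] · [kg·m⁻¹·s⁻²] = kg·s⁻³
  E. [kg·s⁻¹] / [s] = kg·s⁻²  ← same
Only E. matches kg·s⁻².

E.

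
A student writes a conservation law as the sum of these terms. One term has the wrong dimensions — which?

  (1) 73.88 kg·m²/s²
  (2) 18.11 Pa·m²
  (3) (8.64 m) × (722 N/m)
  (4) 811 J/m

In SI base units:
  (1) kg·m²·s⁻²
  (2) Pa·m² = N·m⁻²·m² = kg·m·s⁻²
  (3) [m] · [kg·s⁻²] = kg·m·s⁻²
  (4) J·m⁻¹ = N·m·m⁻¹ = kg·m·s⁻²
All reduce to kg·m·s⁻² except (1), which is kg·m²·s⁻².

(1)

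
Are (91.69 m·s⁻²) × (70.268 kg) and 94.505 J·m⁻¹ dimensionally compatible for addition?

Expand each in SI base units:
  (91.69 m·s⁻²) × (70.268 kg):  [m·s⁻²] · [kg] = kg·m·s⁻²
  94.505 J·m⁻¹:  J·m⁻¹ = N·m·m⁻¹ = kg·m·s⁻²
Both are kg·m·s⁻², so they have the same dimensions and can be added.

Yes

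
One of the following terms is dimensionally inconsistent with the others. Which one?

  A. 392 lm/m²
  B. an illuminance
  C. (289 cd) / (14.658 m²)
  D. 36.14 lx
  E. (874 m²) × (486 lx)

Reduce each to base SI dimensions:
  A. lm·m⁻² = cd·m⁻² = m⁻²·cd
  B. [illuminance] = m⁻²·cd
  C. [cd] / [m²] = m⁻²·cd
  D. lx = lm·m⁻² = m⁻²·cd
  E. [m²] · [m⁻²·cd] = cd
All reduce to m⁻²·cd except E., which is cd.

E.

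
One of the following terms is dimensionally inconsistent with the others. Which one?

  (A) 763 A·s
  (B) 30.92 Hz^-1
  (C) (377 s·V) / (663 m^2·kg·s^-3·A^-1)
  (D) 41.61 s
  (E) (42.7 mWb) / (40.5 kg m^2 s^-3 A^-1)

(A)

Reduce each to base SI dimensions:
  (A) A·s = s·A
  (B) Hz⁻¹ = (s⁻¹)⁻¹ = s
  (C) [kg·m²·s⁻²·A⁻¹] / [kg·m²·s⁻³·A⁻¹] = s
  (D) s
  (E) [kg·m²·s⁻²·A⁻¹] / [kg·m²·s⁻³·A⁻¹] = s
All reduce to s except (A), which is s·A.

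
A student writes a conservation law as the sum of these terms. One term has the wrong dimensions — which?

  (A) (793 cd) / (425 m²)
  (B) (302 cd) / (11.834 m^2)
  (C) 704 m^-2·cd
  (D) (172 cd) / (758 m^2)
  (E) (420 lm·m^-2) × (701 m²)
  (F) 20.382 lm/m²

(E)

Dimensions:
  (A) [cd] / [m²] = m⁻²·cd
  (B) [cd] / [m²] = m⁻²·cd
  (C) cd·m⁻² = m⁻²·cd
  (D) [cd] / [m²] = m⁻²·cd
  (E) [m⁻²·cd] · [m²] = cd
  (F) lm·m⁻² = cd·m⁻² = m⁻²·cd
All reduce to m⁻²·cd except (E), which is cd.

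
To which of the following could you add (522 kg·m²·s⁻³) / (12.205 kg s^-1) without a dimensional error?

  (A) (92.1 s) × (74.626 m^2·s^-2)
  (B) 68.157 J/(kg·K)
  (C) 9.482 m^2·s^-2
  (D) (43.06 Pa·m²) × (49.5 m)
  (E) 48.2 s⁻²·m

Reference: [kg·m²·s⁻³] / [kg·s⁻¹] = m²·s⁻².
Each option:
  (A) [s] · [m²·s⁻²] = m²·s⁻¹
  (B) J·kg⁻¹·K⁻¹ = N·m·kg⁻¹·K⁻¹ = m²·s⁻²·K⁻¹
  (C) m²·s⁻²  ← same
  (D) [kg·m·s⁻²] · [m] = kg·m²·s⁻²
  (E) m·s⁻²
Only (C) matches m²·s⁻².

(C)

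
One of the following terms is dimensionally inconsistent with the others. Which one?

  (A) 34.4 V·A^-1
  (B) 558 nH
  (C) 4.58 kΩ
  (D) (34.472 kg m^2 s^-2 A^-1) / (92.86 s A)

In SI base units:
  (A) V·A⁻¹ = J·C⁻¹·A⁻¹ = kg·m²·s⁻³·A⁻²
  (B) H = V·s·A⁻¹ = kg·m²·s⁻²·A⁻²
  (C) Ω = V·A⁻¹ = kg·m²·s⁻³·A⁻²
  (D) [kg·m²·s⁻²·A⁻¹] / [s·A] = kg·m²·s⁻³·A⁻²
All reduce to kg·m²·s⁻³·A⁻² except (B), which is kg·m²·s⁻²·A⁻².

(B)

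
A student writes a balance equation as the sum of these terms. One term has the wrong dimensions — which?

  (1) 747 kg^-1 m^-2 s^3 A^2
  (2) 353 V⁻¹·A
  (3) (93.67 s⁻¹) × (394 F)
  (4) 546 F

(4)

In SI base units:
  (1) kg⁻¹·m⁻²·s³·A²
  (2) A·V⁻¹ = A·(J·C⁻¹)⁻¹ = kg⁻¹·m⁻²·s³·A²
  (3) [s⁻¹] · [kg⁻¹·m⁻²·s⁴·A²] = kg⁻¹·m⁻²·s³·A²
  (4) F = C·V⁻¹ = kg⁻¹·m⁻²·s⁴·A²
All reduce to kg⁻¹·m⁻²·s³·A² except (4), which is kg⁻¹·m⁻²·s⁴·A².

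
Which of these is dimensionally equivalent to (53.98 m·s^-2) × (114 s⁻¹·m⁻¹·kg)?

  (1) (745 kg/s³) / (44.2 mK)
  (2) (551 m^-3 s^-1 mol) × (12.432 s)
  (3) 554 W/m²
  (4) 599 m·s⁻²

Reference: [m·s⁻²] · [kg·m⁻¹·s⁻¹] = kg·s⁻³.
Each option:
  (1) [kg·s⁻³] / [K] = kg·s⁻³·K⁻¹
  (2) [m⁻³·s⁻¹·mol] · [s] = m⁻³·mol
  (3) W·m⁻² = J·s⁻¹·m⁻² = kg·s⁻³  ← same
  (4) m·s⁻²
Only (3) matches kg·s⁻³.

(3)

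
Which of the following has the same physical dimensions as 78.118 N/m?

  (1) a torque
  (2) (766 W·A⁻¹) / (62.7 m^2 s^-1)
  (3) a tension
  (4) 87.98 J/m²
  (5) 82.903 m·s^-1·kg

Reference: N·m⁻¹ = kg·m·s⁻²·m⁻¹ = kg·s⁻².
Each option:
  (1) [torque] = kg·m²·s⁻²
  (2) [kg·m²·s⁻³·A⁻¹] / [m²·s⁻¹] = kg·s⁻²·A⁻¹
  (3) [tension] = kg·m·s⁻²
  (4) J·m⁻² = N·m·m⁻² = kg·s⁻²  ← same
  (5) kg·m·s⁻¹
Only (4) matches kg·s⁻².

(4)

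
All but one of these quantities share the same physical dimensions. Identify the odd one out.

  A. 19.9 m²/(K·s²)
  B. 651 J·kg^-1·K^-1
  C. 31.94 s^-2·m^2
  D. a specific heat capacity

C.

In SI base units:
  A. m²·s⁻²·K⁻¹
  B. J·kg⁻¹·K⁻¹ = N·m·kg⁻¹·K⁻¹ = m²·s⁻²·K⁻¹
  C. m²·s⁻²
  D. [specific heat capacity] = m²·s⁻²·K⁻¹
All reduce to m²·s⁻²·K⁻¹ except C., which is m²·s⁻².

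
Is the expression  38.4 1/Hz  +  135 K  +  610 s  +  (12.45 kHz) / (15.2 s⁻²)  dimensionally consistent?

Work out the base dimensions of each:
  38.4 1/Hz:  Hz⁻¹ = (s⁻¹)⁻¹ = s
  135 K:  K
  610 s:  s
  (12.45 kHz) / (15.2 s⁻²):  [s⁻¹] / [s⁻²] = s
The terms do not share a single dimension (K vs s).

No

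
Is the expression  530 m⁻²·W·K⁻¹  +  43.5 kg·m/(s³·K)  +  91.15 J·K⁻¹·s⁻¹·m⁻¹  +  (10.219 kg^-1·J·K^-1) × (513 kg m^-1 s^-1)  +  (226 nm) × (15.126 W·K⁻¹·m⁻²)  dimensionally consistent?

No

Expand each in SI base units:
  530 m⁻²·W·K⁻¹:  W·m⁻²·K⁻¹ = J·s⁻¹·m⁻²·K⁻¹ = kg·s⁻³·K⁻¹
  43.5 kg·m/(s³·K):  kg·m·s⁻³·K⁻¹
  91.15 J·K⁻¹·s⁻¹·m⁻¹:  J·s⁻¹·m⁻¹·K⁻¹ = N·m·s⁻¹·m⁻¹·K⁻¹ = kg·m·s⁻³·K⁻¹
  (10.219 kg^-1·J·K^-1) × (513 kg m^-1 s^-1):  [m²·s⁻²·K⁻¹] · [kg·m⁻¹·s⁻¹] = kg·m·s⁻³·K⁻¹
  (226 nm) × (15.126 W·K⁻¹·m⁻²):  [m] · [kg·s⁻³·K⁻¹] = kg·m·s⁻³·K⁻¹
The terms do not share a single dimension (kg·m·s⁻³·K⁻¹ vs kg·s⁻³·K⁻¹).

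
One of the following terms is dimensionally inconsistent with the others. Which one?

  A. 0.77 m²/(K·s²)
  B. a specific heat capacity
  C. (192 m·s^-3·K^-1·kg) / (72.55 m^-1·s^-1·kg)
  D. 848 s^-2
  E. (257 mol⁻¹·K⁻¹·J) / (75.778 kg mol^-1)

In SI base units:
  A. m²·s⁻²·K⁻¹
  B. [specific heat capacity] = m²·s⁻²·K⁻¹
  C. [kg·m·s⁻³·K⁻¹] / [kg·m⁻¹·s⁻¹] = m²·s⁻²·K⁻¹
  D. s⁻²
  E. [kg·m²·s⁻²·K⁻¹·mol⁻¹] / [kg·mol⁻¹] = m²·s⁻²·K⁻¹
All reduce to m²·s⁻²·K⁻¹ except D., which is s⁻².

D.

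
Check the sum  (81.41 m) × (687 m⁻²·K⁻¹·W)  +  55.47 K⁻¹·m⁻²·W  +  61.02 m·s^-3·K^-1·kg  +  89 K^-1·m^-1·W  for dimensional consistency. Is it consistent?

In SI base units:
  (81.41 m) × (687 m⁻²·K⁻¹·W):  [m] · [kg·s⁻³·K⁻¹] = kg·m·s⁻³·K⁻¹
  55.47 K⁻¹·m⁻²·W:  W·m⁻²·K⁻¹ = J·s⁻¹·m⁻²·K⁻¹ = kg·s⁻³·K⁻¹
  61.02 m·s^-3·K^-1·kg:  kg·m·s⁻³·K⁻¹
  89 K^-1·m^-1·W:  W·m⁻¹·K⁻¹ = J·s⁻¹·m⁻¹·K⁻¹ = kg·m·s⁻³·K⁻¹
The terms do not share a single dimension (kg·m·s⁻³·K⁻¹ vs kg·s⁻³·K⁻¹).

No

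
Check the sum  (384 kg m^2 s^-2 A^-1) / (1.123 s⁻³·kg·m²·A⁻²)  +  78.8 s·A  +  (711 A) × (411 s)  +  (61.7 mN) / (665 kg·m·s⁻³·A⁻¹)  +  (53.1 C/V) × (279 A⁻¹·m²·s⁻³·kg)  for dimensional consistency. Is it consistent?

Work out the base dimensions of each:
  (384 kg m^2 s^-2 A^-1) / (1.123 s⁻³·kg·m²·A⁻²):  [kg·m²·s⁻²·A⁻¹] / [kg·m²·s⁻³·A⁻²] = s·A
  78.8 s·A:  A·s = s·A
  (711 A) × (411 s):  [A] · [s] = s·A
  (61.7 mN) / (665 kg·m·s⁻³·A⁻¹):  [kg·m·s⁻²] / [kg·m·s⁻³·A⁻¹] = s·A
  (53.1 C/V) × (279 A⁻¹·m²·s⁻³·kg):  [kg⁻¹·m⁻²·s⁴·A²] · [kg·m²·s⁻³·A⁻¹] = s·A
Every term reduces to s·A.

Yes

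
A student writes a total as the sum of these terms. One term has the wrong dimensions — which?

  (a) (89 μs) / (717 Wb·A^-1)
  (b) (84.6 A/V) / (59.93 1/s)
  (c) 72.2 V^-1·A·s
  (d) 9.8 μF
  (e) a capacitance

Expand each in SI base units:
  (a) [s] / [kg·m²·s⁻²·A⁻²] = kg⁻¹·m⁻²·s³·A²
  (b) [kg⁻¹·m⁻²·s³·A²] / [s⁻¹] = kg⁻¹·m⁻²·s⁴·A²
  (c) A·s·V⁻¹ = A·s·(J·C⁻¹)⁻¹ = kg⁻¹·m⁻²·s⁴·A²
  (d) F = C·V⁻¹ = kg⁻¹·m⁻²·s⁴·A²
  (e) [capacitance] = kg⁻¹·m⁻²·s⁴·A²
All reduce to kg⁻¹·m⁻²·s⁴·A² except (a), which is kg⁻¹·m⁻²·s³·A².

(a)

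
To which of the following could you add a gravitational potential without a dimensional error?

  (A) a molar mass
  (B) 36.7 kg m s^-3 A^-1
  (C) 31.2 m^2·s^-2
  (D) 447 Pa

Reference: [gravitational potential] = m²·s⁻².
Each option:
  (A) [molar mass] = kg·mol⁻¹
  (B) kg·m·s⁻³·A⁻¹
  (C) m²·s⁻²  ← same
  (D) Pa = N·m⁻² = kg·m⁻¹·s⁻²
Only (C) matches m²·s⁻².

(C)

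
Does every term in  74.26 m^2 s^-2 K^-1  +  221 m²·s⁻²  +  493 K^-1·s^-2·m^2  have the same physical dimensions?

No

Dimensions:
  74.26 m^2 s^-2 K^-1:  m²·s⁻²·K⁻¹
  221 m²·s⁻²:  m²·s⁻²
  493 K^-1·s^-2·m^2:  m²·s⁻²·K⁻¹
The terms do not share a single dimension (m²·s⁻² vs m²·s⁻²·K⁻¹).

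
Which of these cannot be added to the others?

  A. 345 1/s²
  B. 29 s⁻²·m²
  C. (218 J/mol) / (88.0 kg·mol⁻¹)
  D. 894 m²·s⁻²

A.

Reduce each to base SI dimensions:
  A. s⁻²
  B. m²·s⁻²
  C. [kg·m²·s⁻²·mol⁻¹] / [kg·mol⁻¹] = m²·s⁻²
  D. m²·s⁻²
All reduce to m²·s⁻² except A., which is s⁻².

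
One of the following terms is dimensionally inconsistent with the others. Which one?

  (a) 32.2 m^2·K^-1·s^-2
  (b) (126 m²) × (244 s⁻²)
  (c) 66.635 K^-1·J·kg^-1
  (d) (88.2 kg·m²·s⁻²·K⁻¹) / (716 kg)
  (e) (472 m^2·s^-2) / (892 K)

Work out the base dimensions of each:
  (a) m²·s⁻²·K⁻¹
  (b) [m²] · [s⁻²] = m²·s⁻²
  (c) J·kg⁻¹·K⁻¹ = N·m·kg⁻¹·K⁻¹ = m²·s⁻²·K⁻¹
  (d) [kg·m²·s⁻²·K⁻¹] / [kg] = m²·s⁻²·K⁻¹
  (e) [m²·s⁻²] / [K] = m²·s⁻²·K⁻¹
All reduce to m²·s⁻²·K⁻¹ except (b), which is m²·s⁻².

(b)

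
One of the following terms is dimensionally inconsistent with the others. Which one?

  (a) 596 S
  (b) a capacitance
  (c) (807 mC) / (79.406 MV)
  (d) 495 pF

(a)

In SI base units:
  (a) S = Ω⁻¹ = kg⁻¹·m⁻²·s³·A²
  (b) [capacitance] = kg⁻¹·m⁻²·s⁴·A²
  (c) [s·A] / [kg·m²·s⁻³·A⁻¹] = kg⁻¹·m⁻²·s⁴·A²
  (d) F = C·V⁻¹ = kg⁻¹·m⁻²·s⁴·A²
All reduce to kg⁻¹·m⁻²·s⁴·A² except (a), which is kg⁻¹·m⁻²·s³·A².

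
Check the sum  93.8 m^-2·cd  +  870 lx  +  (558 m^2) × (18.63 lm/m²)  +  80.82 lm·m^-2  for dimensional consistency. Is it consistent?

No

Work out the base dimensions of each:
  93.8 m^-2·cd:  cd·m⁻² = m⁻²·cd
  870 lx:  lx = lm·m⁻² = m⁻²·cd
  (558 m^2) × (18.63 lm/m²):  [m²] · [m⁻²·cd] = cd
  80.82 lm·m^-2:  lm·m⁻² = cd·m⁻² = m⁻²·cd
The terms do not share a single dimension (cd vs m⁻²·cd).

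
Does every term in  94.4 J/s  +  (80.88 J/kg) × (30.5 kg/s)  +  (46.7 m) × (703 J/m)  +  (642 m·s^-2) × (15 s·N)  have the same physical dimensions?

Expand each in SI base units:
  94.4 J/s:  J·s⁻¹ = N·m·s⁻¹ = kg·m²·s⁻³
  (80.88 J/kg) × (30.5 kg/s):  [m²·s⁻²] · [kg·s⁻¹] = kg·m²·s⁻³
  (46.7 m) × (703 J/m):  [m] · [kg·m·s⁻²] = kg·m²·s⁻²
  (642 m·s^-2) × (15 s·N):  [m·s⁻²] · [kg·m·s⁻¹] = kg·m²·s⁻³
The terms do not share a single dimension (kg·m²·s⁻² vs kg·m²·s⁻³).

No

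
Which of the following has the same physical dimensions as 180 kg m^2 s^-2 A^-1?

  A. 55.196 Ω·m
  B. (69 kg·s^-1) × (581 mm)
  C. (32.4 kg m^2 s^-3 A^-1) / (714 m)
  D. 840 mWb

Reference: kg·m²·s⁻²·A⁻¹.
Each option:
  A. Ω·m = V·A⁻¹·m = kg·m³·s⁻³·A⁻²
  B. [kg·s⁻¹] · [m] = kg·m·s⁻¹
  C. [kg·m²·s⁻³·A⁻¹] / [m] = kg·m·s⁻³·A⁻¹
  D. Wb = V·s = kg·m²·s⁻²·A⁻¹  ← same
Only D. matches kg·m²·s⁻²·A⁻¹.

D.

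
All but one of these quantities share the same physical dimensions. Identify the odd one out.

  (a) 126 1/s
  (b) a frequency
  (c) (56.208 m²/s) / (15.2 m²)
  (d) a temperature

Reduce each to base SI dimensions:
  (a) s⁻¹
  (b) [frequency] = s⁻¹
  (c) [m²·s⁻¹] / [m²] = s⁻¹
  (d) [temperature] = K
All reduce to s⁻¹ except (d), which is K.

(d)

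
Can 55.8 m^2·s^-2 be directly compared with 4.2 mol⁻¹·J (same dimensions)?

No

Dimensions:
  55.8 m^2·s^-2:  m²·s⁻²
  4.2 mol⁻¹·J:  J·mol⁻¹ = N·m·mol⁻¹ = kg·m²·s⁻²·mol⁻¹
m²·s⁻² ≠ kg·m²·s⁻²·mol⁻¹, so they cannot be added.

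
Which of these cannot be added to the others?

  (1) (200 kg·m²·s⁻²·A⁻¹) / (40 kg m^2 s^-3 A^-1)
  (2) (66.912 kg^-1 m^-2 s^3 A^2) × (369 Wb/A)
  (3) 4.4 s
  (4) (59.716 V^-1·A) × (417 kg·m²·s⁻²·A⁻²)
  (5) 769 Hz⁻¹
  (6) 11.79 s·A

Reduce each to base SI dimensions:
  (1) [kg·m²·s⁻²·A⁻¹] / [kg·m²·s⁻³·A⁻¹] = s
  (2) [kg⁻¹·m⁻²·s³·A²] · [kg·m²·s⁻²·A⁻²] = s
  (3) s
  (4) [kg⁻¹·m⁻²·s³·A²] · [kg·m²·s⁻²·A⁻²] = s
  (5) Hz⁻¹ = (s⁻¹)⁻¹ = s
  (6) A·s = s·A
All reduce to s except (6), which is s·A.

(6)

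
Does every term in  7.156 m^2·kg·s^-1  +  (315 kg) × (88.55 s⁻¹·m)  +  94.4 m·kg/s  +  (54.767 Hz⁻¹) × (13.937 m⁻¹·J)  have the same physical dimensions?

Work out the base dimensions of each:
  7.156 m^2·kg·s^-1:  kg·m²·s⁻¹
  (315 kg) × (88.55 s⁻¹·m):  [kg] · [m·s⁻¹] = kg·m·s⁻¹
  94.4 m·kg/s:  kg·m·s⁻¹
  (54.767 Hz⁻¹) × (13.937 m⁻¹·J):  [s] · [kg·m·s⁻²] = kg·m·s⁻¹
The terms do not share a single dimension (kg·m²·s⁻¹ vs kg·m·s⁻¹).

No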